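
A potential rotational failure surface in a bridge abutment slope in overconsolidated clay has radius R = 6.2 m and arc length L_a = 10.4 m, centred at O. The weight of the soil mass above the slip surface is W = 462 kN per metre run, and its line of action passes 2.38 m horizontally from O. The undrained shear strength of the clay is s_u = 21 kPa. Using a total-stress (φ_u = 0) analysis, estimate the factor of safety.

FS = 1.23

Taking moments about the centre O, the resisting moment is provided by the undrained shear strength acting along the arc:
M_R = s_u·L_a·R = 21·10.40·6.2 = 1354.1 kN·m/m
M_D = W·d = 462·2.38 = 1099.6 kN·m/m
FS = M_R / M_D = 1354.1 / 1099.6 = 1.231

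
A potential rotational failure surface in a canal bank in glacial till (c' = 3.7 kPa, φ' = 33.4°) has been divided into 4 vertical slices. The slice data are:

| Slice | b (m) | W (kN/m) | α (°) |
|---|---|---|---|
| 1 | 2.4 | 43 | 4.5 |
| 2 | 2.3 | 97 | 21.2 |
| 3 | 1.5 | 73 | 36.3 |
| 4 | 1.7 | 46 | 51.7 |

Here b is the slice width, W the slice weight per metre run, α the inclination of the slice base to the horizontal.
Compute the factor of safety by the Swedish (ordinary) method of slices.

FS = 1.53

Ordinary method of slices: FS = Σ[c'·Δl_i + (W_i cosα_i)·tanφ'] / Σ W_i sinα_i, with Δl_i = b_i / cosα_i.
Slice 1: Δl = 2.4/cos4.5° = 2.407 m; N'_1 = 43·cos4.5° = 42.9; c'Δl = 8.91; W sinα = 3.4
Slice 2: Δl = 2.3/cos21.2° = 2.467 m; N'_2 = 97·cos21.2° = 90.4; c'Δl = 9.13; W sinα = 35.1
Slice 3: Δl = 1.5/cos36.3° = 1.861 m; N'_3 = 73·cos36.3° = 58.8; c'Δl = 6.89; W sinα = 43.2
Slice 4: Δl = 1.7/cos51.7° = 2.743 m; N'_4 = 46·cos51.7° = 28.5; c'Δl = 10.15; W sinα = 36.1
Σc'Δl = 35.1 kN/m; ΣN' = 220.6 kN/m; ΣW sinα = 117.8 kN/m
Resisting = 35.1 + 220.6·tan33.4° = 35.1 + 145.5 = 180.6 kN/m
FS = 180.6 / 117.8 = 1.533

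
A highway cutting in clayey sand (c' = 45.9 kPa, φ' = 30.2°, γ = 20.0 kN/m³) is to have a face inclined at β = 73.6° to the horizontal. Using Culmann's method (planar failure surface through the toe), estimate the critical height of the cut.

Culmann's analysis gives the critical failure plane at α_cr = (β + φ')/2 = (73.6 + 30.2)/2 = 51.9°, and the critical height
H_c = (4c'/γ) · sinβ cosφ' / [1 − cos(β − φ')]
    = (4·45.9/20.0) · sin73.6°·cos30.2° / [1 − cos(43.4°)]
    = 9.180 · 0.9593·0.8643 / [1 − 0.7266]
    = 9.180 · 0.8291 / 0.2734
    = 27.84 m

H_c = 27.84 m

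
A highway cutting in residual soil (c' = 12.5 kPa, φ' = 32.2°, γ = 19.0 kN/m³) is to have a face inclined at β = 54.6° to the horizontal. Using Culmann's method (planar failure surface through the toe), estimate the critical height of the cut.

H_c = 24.06 m

Culmann's analysis gives the critical failure plane at α_cr = (β + φ')/2 = (54.6 + 32.2)/2 = 43.4°, and the critical height
H_c = (4c'/γ) · sinβ cosφ' / [1 − cos(β − φ')]
    = (4·12.5/19.0) · sin54.6°·cos32.2° / [1 − cos(22.4°)]
    = 2.632 · 0.8151·0.8462 / [1 − 0.9245]
    = 2.632 · 0.6898 / 0.0755
    = 24.06 m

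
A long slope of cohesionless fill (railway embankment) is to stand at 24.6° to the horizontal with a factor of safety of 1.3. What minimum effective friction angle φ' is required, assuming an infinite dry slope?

φ' = 30.8°

FS = tanφ'/tanβ ⇒ tanφ' = FS · tanβ = 1.3 · tan24.6° = 0.5952
φ' = arctan(0.5952) = 30.76°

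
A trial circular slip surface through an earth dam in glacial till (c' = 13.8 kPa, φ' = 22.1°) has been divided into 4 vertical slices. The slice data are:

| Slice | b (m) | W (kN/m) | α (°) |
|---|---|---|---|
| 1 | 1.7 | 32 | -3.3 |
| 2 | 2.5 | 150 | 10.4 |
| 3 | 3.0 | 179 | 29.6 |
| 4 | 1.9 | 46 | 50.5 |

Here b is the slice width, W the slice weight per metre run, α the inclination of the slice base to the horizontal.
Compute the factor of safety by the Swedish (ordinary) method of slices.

Ordinary method of slices: FS = Σ[c'·Δl_i + (W_i cosα_i)·tanφ'] / Σ W_i sinα_i, with Δl_i = b_i / cosα_i.
Slice 1: Δl = 1.7/cos(-3.3°) = 1.703 m; N'_1 = 32·cos(-3.3°) = 31.9; c'Δl = 23.50; W sinα = -1.8
Slice 2: Δl = 2.5/cos10.4° = 2.542 m; N'_2 = 150·cos10.4° = 147.5; c'Δl = 35.08; W sinα = 27.1
Slice 3: Δl = 3.0/cos29.6° = 3.450 m; N'_3 = 179·cos29.6° = 155.6; c'Δl = 47.61; W sinα = 88.4
Slice 4: Δl = 1.9/cos50.5° = 2.987 m; N'_4 = 46·cos50.5° = 29.3; c'Δl = 41.22; W sinα = 35.5
Σc'Δl = 147.4 kN/m; ΣN' = 364.4 kN/m; ΣW sinα = 149.1 kN/m
Resisting = 147.4 + 364.4·tan22.1° = 147.4 + 148.0 = 295.4 kN/m
FS = 295.4 / 149.1 = 1.980

FS = 1.98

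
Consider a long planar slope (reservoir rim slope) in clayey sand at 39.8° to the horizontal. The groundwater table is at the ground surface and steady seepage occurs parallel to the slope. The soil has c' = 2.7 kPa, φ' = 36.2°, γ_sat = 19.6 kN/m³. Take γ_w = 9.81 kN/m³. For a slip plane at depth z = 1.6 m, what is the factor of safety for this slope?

With seepage parallel to the slope and the water table at the surface, the effective normal stress on the slip plane uses the buoyant unit weight γ' = γ_sat − γ_w while the driving shear stress uses γ_sat:
FS = [c' + γ' z cos²β tanφ'] / [γ_sat z sinβ cosβ]
γ' = 19.6 − 9.81 = 9.79 kN/m³
Numerator = 2.7 + 9.79·1.6·cos²39.8°·tan36.2° = 2.7 + 9.79·1.6·0.5903·0.7319 = 9.467 kPa
Denominator = 19.6·1.6·sin39.8°·cos39.8° = 19.6·1.6·0.6401·0.7683 = 15.422 kPa
FS = 9.467 / 15.422 = 0.614

FS = 0.61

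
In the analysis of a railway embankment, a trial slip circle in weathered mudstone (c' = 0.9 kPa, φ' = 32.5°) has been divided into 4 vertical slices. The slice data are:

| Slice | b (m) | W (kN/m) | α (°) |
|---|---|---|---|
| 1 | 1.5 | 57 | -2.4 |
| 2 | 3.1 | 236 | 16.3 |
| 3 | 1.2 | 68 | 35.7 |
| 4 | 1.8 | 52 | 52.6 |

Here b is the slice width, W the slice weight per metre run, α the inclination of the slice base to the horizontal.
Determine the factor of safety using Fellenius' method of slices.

FS = 1.69

Ordinary method of slices: FS = Σ[c'·Δl_i + (W_i cosα_i)·tanφ'] / Σ W_i sinα_i, with Δl_i = b_i / cosα_i.
Slice 1: Δl = 1.5/cos(-2.4°) = 1.501 m; N'_1 = 57·cos(-2.4°) = 57.0; c'Δl = 1.35; W sinα = -2.4
Slice 2: Δl = 3.1/cos16.3° = 3.230 m; N'_2 = 236·cos16.3° = 226.5; c'Δl = 2.91; W sinα = 66.2
Slice 3: Δl = 1.2/cos35.7° = 1.478 m; N'_3 = 68·cos35.7° = 55.2; c'Δl = 1.33; W sinα = 39.7
Slice 4: Δl = 1.8/cos52.6° = 2.964 m; N'_4 = 52·cos52.6° = 31.6; c'Δl = 2.67; W sinα = 41.3
Σc'Δl = 8.3 kN/m; ΣN' = 370.3 kN/m; ΣW sinα = 144.8 kN/m
Resisting = 8.3 + 370.3·tan32.5° = 8.3 + 235.9 = 244.1 kN/m
FS = 244.1 / 144.8 = 1.686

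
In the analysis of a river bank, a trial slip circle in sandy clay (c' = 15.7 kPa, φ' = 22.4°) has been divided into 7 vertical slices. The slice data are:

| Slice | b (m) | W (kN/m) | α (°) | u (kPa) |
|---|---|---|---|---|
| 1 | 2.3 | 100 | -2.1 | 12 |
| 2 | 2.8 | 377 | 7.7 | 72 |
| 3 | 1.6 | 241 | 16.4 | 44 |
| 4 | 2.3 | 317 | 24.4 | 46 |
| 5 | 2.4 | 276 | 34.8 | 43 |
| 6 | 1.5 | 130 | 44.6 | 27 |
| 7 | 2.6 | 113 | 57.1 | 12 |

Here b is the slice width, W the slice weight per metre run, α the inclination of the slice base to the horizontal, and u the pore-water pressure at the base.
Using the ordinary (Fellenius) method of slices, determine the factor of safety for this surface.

FS = 1.01

Ordinary method of slices: FS = Σ[c'·Δl_i + (W_i cosα_i − u_i·Δl_i)·tanφ'] / Σ W_i sinα_i, with Δl_i = b_i / cosα_i.
Slice 1: Δl = 2.3/cos(-2.1°) = 2.302 m; N'_1 = 100·cos(-2.1°) − 12·2.302 = 72.3; c'Δl = 36.13; W sinα = -3.7
Slice 2: Δl = 2.8/cos7.7° = 2.825 m; N'_2 = 377·cos7.7° − 72·2.825 = 170.2; c'Δl = 44.36; W sinα = 50.5
Slice 3: Δl = 1.6/cos16.4° = 1.668 m; N'_3 = 241·cos16.4° − 44·1.668 = 157.8; c'Δl = 26.19; W sinα = 68.0
Slice 4: Δl = 2.3/cos24.4° = 2.526 m; N'_4 = 317·cos24.4° − 46·2.526 = 172.5; c'Δl = 39.65; W sinα = 131.0
Slice 5: Δl = 2.4/cos34.8° = 2.923 m; N'_5 = 276·cos34.8° − 43·2.923 = 101.0; c'Δl = 45.89; W sinα = 157.5
Slice 6: Δl = 1.5/cos44.6° = 2.107 m; N'_6 = 130·cos44.6° − 27·2.107 = 35.7; c'Δl = 33.07; W sinα = 91.3
Slice 7: Δl = 2.6/cos57.1° = 4.787 m; N'_7 = 113·cos57.1° − 12·4.787 = 3.9; c'Δl = 75.15; W sinα = 94.9
Σc'Δl = 300.4 kN/m; ΣN' = 713.4 kN/m; ΣW sinα = 589.5 kN/m
Resisting = 300.4 + 713.4·tan22.4° = 300.4 + 294.0 = 594.5 kN/m
FS = 594.5 / 589.5 = 1.008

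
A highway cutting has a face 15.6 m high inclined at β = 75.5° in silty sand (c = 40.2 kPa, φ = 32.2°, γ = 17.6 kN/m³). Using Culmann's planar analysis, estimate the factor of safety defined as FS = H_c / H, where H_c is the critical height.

H_c = (4c/γ) · sinβ cosφ / [1 − cos(β − φ)]
    = (4·40.2/17.6) · sin75.5°·cos32.2° / [1 − cos43.3°]
    = 9.136 · 0.8192 / 0.2722 = 27.49 m
FS = H_c / H = 27.49 / 15.6 = 1.762

FS = 1.76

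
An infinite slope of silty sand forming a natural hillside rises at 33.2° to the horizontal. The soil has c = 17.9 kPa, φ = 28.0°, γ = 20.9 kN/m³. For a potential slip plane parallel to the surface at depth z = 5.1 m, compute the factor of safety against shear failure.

FS = 1.18

For an infinite slope with a slip plane parallel to the surface (no pore pressure): FS = [c + γz cos²β tanφ] / [γz sinβ cosβ].
γz = 20.9·5.1 = 106.59 kN/m²
Numerator = 17.9 + 106.59·cos²33.2°·tan28.0° = 17.9 + 106.59·0.7002·0.5317 = 57.582 kPa
Denominator = 106.59·sin33.2°·cos33.2° = 106.59·0.5476·0.8368 = 48.838 kPa
FS = 57.582 / 48.838 = 1.179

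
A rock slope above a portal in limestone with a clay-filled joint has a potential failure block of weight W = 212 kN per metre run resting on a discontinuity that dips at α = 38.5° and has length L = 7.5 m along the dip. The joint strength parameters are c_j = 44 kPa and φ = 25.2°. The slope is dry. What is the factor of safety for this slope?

FS = 3.09

Resolving the block weight along and normal to the plane and applying the Mohr–Coulomb strength on the joint:
N' = W cosα = 212·cos38.5° = 165.9 kN/m
Driving force T = W sinα = 212·sin38.5° = 132.0 kN/m
Resisting force R = c_j·L + N'·tanφ = 44·7.5 + 165.9·tan25.2° = 330.0 + 78.1 = 408.1 kN/m
FS = R / T = 408.1 / 132.0 = 3.092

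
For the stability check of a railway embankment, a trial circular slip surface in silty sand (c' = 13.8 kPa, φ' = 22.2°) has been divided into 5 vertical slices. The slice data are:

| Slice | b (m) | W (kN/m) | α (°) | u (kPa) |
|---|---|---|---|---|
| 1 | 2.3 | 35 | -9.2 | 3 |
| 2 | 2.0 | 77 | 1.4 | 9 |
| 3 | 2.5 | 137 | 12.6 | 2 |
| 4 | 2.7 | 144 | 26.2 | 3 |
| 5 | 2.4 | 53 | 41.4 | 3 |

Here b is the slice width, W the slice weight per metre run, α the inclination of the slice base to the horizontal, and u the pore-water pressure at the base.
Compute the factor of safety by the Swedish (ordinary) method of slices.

FS = 2.64

Ordinary method of slices: FS = Σ[c'·Δl_i + (W_i cosα_i − u_i·Δl_i)·tanφ'] / Σ W_i sinα_i, with Δl_i = b_i / cosα_i.
Slice 1: Δl = 2.3/cos(-9.2°) = 2.330 m; N'_1 = 35·cos(-9.2°) − 3·2.330 = 27.6; c'Δl = 32.15; W sinα = -5.6
Slice 2: Δl = 2.0/cos1.4° = 2.001 m; N'_2 = 77·cos1.4° − 9·2.001 = 59.0; c'Δl = 27.61; W sinα = 1.9
Slice 3: Δl = 2.5/cos12.6° = 2.562 m; N'_3 = 137·cos12.6° − 2·2.562 = 128.6; c'Δl = 35.35; W sinα = 29.9
Slice 4: Δl = 2.7/cos26.2° = 3.009 m; N'_4 = 144·cos26.2° − 3·3.009 = 120.2; c'Δl = 41.53; W sinα = 63.6
Slice 5: Δl = 2.4/cos41.4° = 3.200 m; N'_5 = 53·cos41.4° − 3·3.200 = 30.2; c'Δl = 44.15; W sinα = 35.0
Σc'Δl = 180.8 kN/m; ΣN' = 365.4 kN/m; ΣW sinα = 124.8 kN/m
Resisting = 180.8 + 365.4·tan22.2° = 180.8 + 149.1 = 329.9 kN/m
FS = 329.9 / 124.8 = 2.644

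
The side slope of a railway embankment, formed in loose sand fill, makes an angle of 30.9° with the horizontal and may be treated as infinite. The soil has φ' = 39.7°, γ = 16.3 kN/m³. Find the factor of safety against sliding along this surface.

For a dry cohesionless infinite slope the factor of safety is FS = tanφ' / tanβ.
FS = tan39.7° / tan30.9° = 0.8302 / 0.5985 = 1.387

FS = 1.39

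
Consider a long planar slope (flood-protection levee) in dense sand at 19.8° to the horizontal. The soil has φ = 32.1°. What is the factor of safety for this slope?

For a dry cohesionless infinite slope the factor of safety is FS = tanφ / tanβ.
FS = tan32.1° / tan19.8° = 0.6273 / 0.3600 = 1.742

FS = 1.74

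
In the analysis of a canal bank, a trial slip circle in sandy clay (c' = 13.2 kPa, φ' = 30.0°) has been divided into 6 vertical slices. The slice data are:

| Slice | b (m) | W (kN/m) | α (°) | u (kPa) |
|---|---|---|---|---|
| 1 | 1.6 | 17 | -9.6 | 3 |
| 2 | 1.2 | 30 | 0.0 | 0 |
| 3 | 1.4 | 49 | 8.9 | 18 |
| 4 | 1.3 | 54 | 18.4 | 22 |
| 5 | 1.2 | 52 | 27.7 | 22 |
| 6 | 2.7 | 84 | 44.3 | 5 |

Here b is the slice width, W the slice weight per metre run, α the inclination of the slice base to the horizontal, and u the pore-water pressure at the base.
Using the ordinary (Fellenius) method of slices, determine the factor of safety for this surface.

Ordinary method of slices: FS = Σ[c'·Δl_i + (W_i cosα_i − u_i·Δl_i)·tanφ'] / Σ W_i sinα_i, with Δl_i = b_i / cosα_i.
Slice 1: Δl = 1.6/cos(-9.6°) = 1.623 m; N'_1 = 17·cos(-9.6°) − 3·1.623 = 11.9; c'Δl = 21.42; W sinα = -2.8
Slice 2: Δl = 1.2/cos0.0° = 1.200 m; N'_2 = 30·cos0.0° − 0·1.200 = 30.0; c'Δl = 15.84; W sinα = 0.0
Slice 3: Δl = 1.4/cos8.9° = 1.417 m; N'_3 = 49·cos8.9° − 18·1.417 = 22.9; c'Δl = 18.71; W sinα = 7.6
Slice 4: Δl = 1.3/cos18.4° = 1.370 m; N'_4 = 54·cos18.4° − 22·1.370 = 21.1; c'Δl = 18.08; W sinα = 17.0
Slice 5: Δl = 1.2/cos27.7° = 1.355 m; N'_5 = 52·cos27.7° − 22·1.355 = 16.2; c'Δl = 17.89; W sinα = 24.2
Slice 6: Δl = 2.7/cos44.3° = 3.773 m; N'_6 = 84·cos44.3° − 5·3.773 = 41.3; c'Δl = 49.80; W sinα = 58.7
Σc'Δl = 141.7 kN/m; ΣN' = 143.4 kN/m; ΣW sinα = 104.6 kN/m
Resisting = 141.7 + 143.4·tan30.0° = 141.7 + 82.8 = 224.5 kN/m
FS = 224.5 / 104.6 = 2.146

FS = 2.15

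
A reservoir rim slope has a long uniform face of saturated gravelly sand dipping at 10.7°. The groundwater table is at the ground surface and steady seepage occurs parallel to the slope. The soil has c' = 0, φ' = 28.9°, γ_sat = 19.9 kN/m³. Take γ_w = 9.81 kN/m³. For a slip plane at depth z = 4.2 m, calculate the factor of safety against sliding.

FS = 1.48

With seepage parallel to the slope and the water table at the surface, the effective normal stress on the slip plane uses the buoyant unit weight γ' = γ_sat − γ_w while the driving shear stress uses γ_sat:
FS = [c' + γ' z cos²β tanφ'] / [γ_sat z sinβ cosβ]
(For c' = 0 this reduces to FS = (γ'/γ_sat)·tanφ'/tanβ.)
γ' = 19.9 − 9.81 = 10.09 kN/m³
Numerator = 0.0 + 10.09·4.2·cos²10.7°·tan28.9° = 0.0 + 10.09·4.2·0.9655·0.5520 = 22.587 kPa
Denominator = 19.9·4.2·sin10.7°·cos10.7° = 19.9·4.2·0.1857·0.9826 = 15.248 kPa
FS = 22.587 / 15.248 = 1.481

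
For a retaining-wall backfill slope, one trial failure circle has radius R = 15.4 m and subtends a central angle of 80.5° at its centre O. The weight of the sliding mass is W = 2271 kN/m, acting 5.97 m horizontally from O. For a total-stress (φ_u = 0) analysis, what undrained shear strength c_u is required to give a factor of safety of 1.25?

c_u = 50.9 kPa

FS = c_u·L_a·R / (W·d), so c_u = FS·W·d / (L_a·R).
Arc length L_a = R·θ = 15.4·(80.5°·π/180) = 15.4·1.4050 = 21.64 m
c_u = 1.25·2271·5.97 / (21.64·15.4) = 16947.3 / 333.21 = 50.86 kPa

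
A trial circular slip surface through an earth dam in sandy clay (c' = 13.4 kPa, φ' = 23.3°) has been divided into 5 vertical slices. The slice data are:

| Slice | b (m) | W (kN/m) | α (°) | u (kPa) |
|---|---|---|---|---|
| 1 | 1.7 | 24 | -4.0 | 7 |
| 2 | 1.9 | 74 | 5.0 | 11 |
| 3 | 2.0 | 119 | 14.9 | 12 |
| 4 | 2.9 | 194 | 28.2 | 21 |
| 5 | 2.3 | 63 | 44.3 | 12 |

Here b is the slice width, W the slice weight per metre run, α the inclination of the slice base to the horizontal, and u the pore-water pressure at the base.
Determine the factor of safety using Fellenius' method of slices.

Ordinary method of slices: FS = Σ[c'·Δl_i + (W_i cosα_i − u_i·Δl_i)·tanφ'] / Σ W_i sinα_i, with Δl_i = b_i / cosα_i.
Slice 1: Δl = 1.7/cos(-4.0°) = 1.704 m; N'_1 = 24·cos(-4.0°) − 7·1.704 = 12.0; c'Δl = 22.84; W sinα = -1.7
Slice 2: Δl = 1.9/cos5.0° = 1.907 m; N'_2 = 74·cos5.0° − 11·1.907 = 52.7; c'Δl = 25.56; W sinα = 6.4
Slice 3: Δl = 2.0/cos14.9° = 2.070 m; N'_3 = 119·cos14.9° − 12·2.070 = 90.2; c'Δl = 27.73; W sinα = 30.6
Slice 4: Δl = 2.9/cos28.2° = 3.291 m; N'_4 = 194·cos28.2° − 21·3.291 = 101.9; c'Δl = 44.09; W sinα = 91.7
Slice 5: Δl = 2.3/cos44.3° = 3.214 m; N'_5 = 63·cos44.3° − 12·3.214 = 6.5; c'Δl = 43.06; W sinα = 44.0
Σc'Δl = 163.3 kN/m; ΣN' = 263.3 kN/m; ΣW sinα = 171.0 kN/m
Resisting = 163.3 + 263.3·tan23.3° = 163.3 + 113.4 = 276.7 kN/m
FS = 276.7 / 171.0 = 1.618

FS = 1.62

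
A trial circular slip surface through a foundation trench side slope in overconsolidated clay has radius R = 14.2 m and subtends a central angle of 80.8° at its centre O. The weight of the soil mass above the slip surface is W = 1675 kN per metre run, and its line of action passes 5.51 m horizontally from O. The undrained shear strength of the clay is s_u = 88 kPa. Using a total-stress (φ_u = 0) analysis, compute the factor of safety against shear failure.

Taking moments about the centre O, the resisting moment is provided by the undrained shear strength acting along the arc:
Arc length L_a = R·θ = 14.2·(80.8°·π/180) = 14.2·1.4102 = 20.03 m
M_R = s_u·L_a·R = 88·20.03·14.2 = 25023.5 kN·m/m
M_D = W·d = 1675·5.51 = 9229.2 kN·m/m
FS = M_R / M_D = 25023.5 / 9229.2 = 2.711

FS = 2.71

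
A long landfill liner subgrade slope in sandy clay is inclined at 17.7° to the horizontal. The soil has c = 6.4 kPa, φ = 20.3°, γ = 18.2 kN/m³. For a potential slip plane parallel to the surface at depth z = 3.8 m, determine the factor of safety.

FS = 1.48

For an infinite slope with a slip plane parallel to the surface (no pore pressure): FS = [c + γz cos²β tanφ] / [γz sinβ cosβ].
γz = 18.2·3.8 = 69.16 kN/m²
Numerator = 6.4 + 69.16·cos²17.7°·tan20.3° = 6.4 + 69.16·0.9076·0.3699 = 29.618 kPa
Denominator = 69.16·sin17.7°·cos17.7° = 69.16·0.3040·0.9527 = 20.032 kPa
FS = 29.618 / 20.032 = 1.479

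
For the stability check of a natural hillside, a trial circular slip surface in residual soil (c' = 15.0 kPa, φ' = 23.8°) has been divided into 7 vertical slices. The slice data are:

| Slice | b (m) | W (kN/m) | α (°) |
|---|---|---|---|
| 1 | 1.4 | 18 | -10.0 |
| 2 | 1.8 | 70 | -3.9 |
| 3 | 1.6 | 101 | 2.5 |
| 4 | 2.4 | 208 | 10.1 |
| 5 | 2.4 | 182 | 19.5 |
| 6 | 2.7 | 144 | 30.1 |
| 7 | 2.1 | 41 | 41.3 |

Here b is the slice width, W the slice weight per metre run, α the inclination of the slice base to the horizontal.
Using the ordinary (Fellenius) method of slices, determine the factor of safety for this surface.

FS = 2.87

Ordinary method of slices: FS = Σ[c'·Δl_i + (W_i cosα_i)·tanφ'] / Σ W_i sinα_i, with Δl_i = b_i / cosα_i.
Slice 1: Δl = 1.4/cos(-10.0°) = 1.422 m; N'_1 = 18·cos(-10.0°) = 17.7; c'Δl = 21.32; W sinα = -3.1
Slice 2: Δl = 1.8/cos(-3.9°) = 1.804 m; N'_2 = 70·cos(-3.9°) = 69.8; c'Δl = 27.06; W sinα = -4.8
Slice 3: Δl = 1.6/cos2.5° = 1.602 m; N'_3 = 101·cos2.5° = 100.9; c'Δl = 24.02; W sinα = 4.4
Slice 4: Δl = 2.4/cos10.1° = 2.438 m; N'_4 = 208·cos10.1° = 204.8; c'Δl = 36.57; W sinα = 36.5
Slice 5: Δl = 2.4/cos19.5° = 2.546 m; N'_5 = 182·cos19.5° = 171.6; c'Δl = 38.19; W sinα = 60.8
Slice 6: Δl = 2.7/cos30.1° = 3.121 m; N'_6 = 144·cos30.1° = 124.6; c'Δl = 46.81; W sinα = 72.2
Slice 7: Δl = 2.1/cos41.3° = 2.795 m; N'_7 = 41·cos41.3° = 30.8; c'Δl = 41.93; W sinα = 27.1
Σc'Δl = 235.9 kN/m; ΣN' = 720.2 kN/m; ΣW sinα = 193.0 kN/m
Resisting = 235.9 + 720.2·tan23.8° = 235.9 + 317.6 = 553.6 kN/m
FS = 553.6 / 193.0 = 2.868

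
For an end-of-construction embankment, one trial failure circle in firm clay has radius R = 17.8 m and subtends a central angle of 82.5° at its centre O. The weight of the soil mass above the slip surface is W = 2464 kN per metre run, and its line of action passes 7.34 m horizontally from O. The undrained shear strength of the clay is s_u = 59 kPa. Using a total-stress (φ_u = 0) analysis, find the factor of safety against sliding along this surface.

Taking moments about the centre O, the resisting moment is provided by the undrained shear strength acting along the arc:
Arc length L_a = R·θ = 17.8·(82.5°·π/180) = 17.8·1.4399 = 25.63 m
M_R = s_u·L_a·R = 59·25.63·17.8 = 26916.8 kN·m/m
M_D = W·d = 2464·7.34 = 18085.8 kN·m/m
FS = M_R / M_D = 26916.8 / 18085.8 = 1.488

FS = 1.49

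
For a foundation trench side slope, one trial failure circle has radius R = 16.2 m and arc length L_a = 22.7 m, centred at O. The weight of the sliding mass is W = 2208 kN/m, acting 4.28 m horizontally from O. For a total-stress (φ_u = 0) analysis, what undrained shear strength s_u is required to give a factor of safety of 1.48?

s_u = 38.0 kPa

FS = s_u·L_a·R / (W·d), so s_u = FS·W·d / (L_a·R).
s_u = 1.48·2208·4.28 / (22.70·16.2) = 13986.4 / 367.74 = 38.03 kPa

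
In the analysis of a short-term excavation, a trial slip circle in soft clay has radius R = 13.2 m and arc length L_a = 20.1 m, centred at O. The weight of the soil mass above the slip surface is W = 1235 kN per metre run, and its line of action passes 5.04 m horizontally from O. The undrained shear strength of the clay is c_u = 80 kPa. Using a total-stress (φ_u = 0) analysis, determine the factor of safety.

Taking moments about the centre O, the resisting moment is provided by the undrained shear strength acting along the arc:
M_R = c_u·L_a·R = 80·20.10·13.2 = 21225.6 kN·m/m
M_D = W·d = 1235·5.04 = 6224.4 kN·m/m
FS = M_R / M_D = 21225.6 / 6224.4 = 3.410

FS = 3.41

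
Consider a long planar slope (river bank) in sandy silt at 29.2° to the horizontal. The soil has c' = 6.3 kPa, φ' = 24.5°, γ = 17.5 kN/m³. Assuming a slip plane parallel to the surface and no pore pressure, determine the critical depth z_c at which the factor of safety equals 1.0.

z_c = 4.58 m

Setting FS = 1.00 in FS = [c' + γz cos²β tanφ'] / [γz sinβ cosβ] and solving for z:
z = c' / [γ cosβ (FS·sinβ − cosβ·tanφ')]
  = 6.3 / [17.5·cos29.2°·(1.00·sin29.2° − cos29.2°·tan24.5°)]
  = 6.3 / [17.5·0.8729·(1.00·0.4879 − 0.8729·0.4557)]
  = 6.3 / 1.3756 = 4.580 m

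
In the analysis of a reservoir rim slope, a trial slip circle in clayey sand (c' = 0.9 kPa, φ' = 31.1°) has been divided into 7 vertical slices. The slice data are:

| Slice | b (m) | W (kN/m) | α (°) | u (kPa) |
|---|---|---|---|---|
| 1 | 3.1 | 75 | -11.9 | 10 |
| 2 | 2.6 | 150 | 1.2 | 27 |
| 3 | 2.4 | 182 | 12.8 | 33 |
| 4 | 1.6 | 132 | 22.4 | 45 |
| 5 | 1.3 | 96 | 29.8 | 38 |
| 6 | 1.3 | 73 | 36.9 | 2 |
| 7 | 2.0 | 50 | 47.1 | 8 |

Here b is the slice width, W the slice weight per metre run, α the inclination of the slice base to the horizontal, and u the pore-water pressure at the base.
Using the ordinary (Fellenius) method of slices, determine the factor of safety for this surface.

FS = 1.10

Ordinary method of slices: FS = Σ[c'·Δl_i + (W_i cosα_i − u_i·Δl_i)·tanφ'] / Σ W_i sinα_i, with Δl_i = b_i / cosα_i.
Slice 1: Δl = 3.1/cos(-11.9°) = 3.168 m; N'_1 = 75·cos(-11.9°) − 10·3.168 = 41.7; c'Δl = 2.85; W sinα = -15.5
Slice 2: Δl = 2.6/cos1.2° = 2.601 m; N'_2 = 150·cos1.2° − 27·2.601 = 79.8; c'Δl = 2.34; W sinα = 3.1
Slice 3: Δl = 2.4/cos12.8° = 2.461 m; N'_3 = 182·cos12.8° − 33·2.461 = 96.3; c'Δl = 2.22; W sinα = 40.3
Slice 4: Δl = 1.6/cos22.4° = 1.731 m; N'_4 = 132·cos22.4° − 45·1.731 = 44.2; c'Δl = 1.56; W sinα = 50.3
Slice 5: Δl = 1.3/cos29.8° = 1.498 m; N'_5 = 96·cos29.8° − 38·1.498 = 26.4; c'Δl = 1.35; W sinα = 47.7
Slice 6: Δl = 1.3/cos36.9° = 1.626 m; N'_6 = 73·cos36.9° − 2·1.626 = 55.1; c'Δl = 1.46; W sinα = 43.8
Slice 7: Δl = 2.0/cos47.1° = 2.938 m; N'_7 = 50·cos47.1° − 8·2.938 = 10.5; c'Δl = 2.64; W sinα = 36.6
Σc'Δl = 14.4 kN/m; ΣN' = 353.9 kN/m; ΣW sinα = 206.5 kN/m
Resisting = 14.4 + 353.9·tan31.1° = 14.4 + 213.5 = 227.9 kN/m
FS = 227.9 / 206.5 = 1.104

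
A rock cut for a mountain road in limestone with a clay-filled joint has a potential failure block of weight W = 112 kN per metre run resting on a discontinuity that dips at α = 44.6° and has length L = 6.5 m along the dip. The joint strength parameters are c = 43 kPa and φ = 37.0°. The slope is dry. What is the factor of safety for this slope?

Resolving the block weight along and normal to the plane and applying the Mohr–Coulomb strength on the joint:
N' = W cosα = 112·cos44.6° = 79.7 kN/m
Driving force T = W sinα = 112·sin44.6° = 78.6 kN/m
Resisting force R = c·L + N'·tanφ = 43·6.5 + 79.7·tan37.0° = 279.5 + 60.1 = 339.6 kN/m
FS = R / T = 339.6 / 78.6 = 4.318

FS = 4.32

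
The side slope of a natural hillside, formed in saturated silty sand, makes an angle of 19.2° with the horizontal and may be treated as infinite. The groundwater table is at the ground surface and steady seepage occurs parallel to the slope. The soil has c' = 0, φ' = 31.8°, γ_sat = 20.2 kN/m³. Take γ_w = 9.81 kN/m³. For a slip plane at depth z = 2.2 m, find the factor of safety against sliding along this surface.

With seepage parallel to the slope and the water table at the surface, the effective normal stress on the slip plane uses the buoyant unit weight γ' = γ_sat − γ_w while the driving shear stress uses γ_sat:
FS = [c' + γ' z cos²β tanφ'] / [γ_sat z sinβ cosβ]
(For c' = 0 this reduces to FS = (γ'/γ_sat)·tanφ'/tanβ.)
γ' = 20.2 − 9.81 = 10.39 kN/m³
Numerator = 0.0 + 10.39·2.2·cos²19.2°·tan31.8° = 0.0 + 10.39·2.2·0.8918·0.6200 = 12.640 kPa
Denominator = 20.2·2.2·sin19.2°·cos19.2° = 20.2·2.2·0.3289·0.9444 = 13.802 kPa
FS = 12.640 / 13.802 = 0.916

FS = 0.92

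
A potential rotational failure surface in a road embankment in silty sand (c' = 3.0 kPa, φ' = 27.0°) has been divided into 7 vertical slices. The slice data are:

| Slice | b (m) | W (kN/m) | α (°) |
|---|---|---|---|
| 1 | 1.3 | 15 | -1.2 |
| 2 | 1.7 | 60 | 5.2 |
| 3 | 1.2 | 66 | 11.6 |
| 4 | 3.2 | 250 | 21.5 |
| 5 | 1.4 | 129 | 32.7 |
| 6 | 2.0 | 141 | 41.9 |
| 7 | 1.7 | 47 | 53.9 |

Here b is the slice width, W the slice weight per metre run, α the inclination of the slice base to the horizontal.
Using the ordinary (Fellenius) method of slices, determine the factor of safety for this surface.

FS = 1.15

Ordinary method of slices: FS = Σ[c'·Δl_i + (W_i cosα_i)·tanφ'] / Σ W_i sinα_i, with Δl_i = b_i / cosα_i.
Slice 1: Δl = 1.3/cos(-1.2°) = 1.300 m; N'_1 = 15·cos(-1.2°) = 15.0; c'Δl = 3.90; W sinα = -0.3
Slice 2: Δl = 1.7/cos5.2° = 1.707 m; N'_2 = 60·cos5.2° = 59.8; c'Δl = 5.12; W sinα = 5.4
Slice 3: Δl = 1.2/cos11.6° = 1.225 m; N'_3 = 66·cos11.6° = 64.7; c'Δl = 3.68; W sinα = 13.3
Slice 4: Δl = 3.2/cos21.5° = 3.439 m; N'_4 = 250·cos21.5° = 232.6; c'Δl = 10.32; W sinα = 91.6
Slice 5: Δl = 1.4/cos32.7° = 1.664 m; N'_5 = 129·cos32.7° = 108.6; c'Δl = 4.99; W sinα = 69.7
Slice 6: Δl = 2.0/cos41.9° = 2.687 m; N'_6 = 141·cos41.9° = 104.9; c'Δl = 8.06; W sinα = 94.2
Slice 7: Δl = 1.7/cos53.9° = 2.885 m; N'_7 = 47·cos53.9° = 27.7; c'Δl = 8.66; W sinα = 38.0
Σc'Δl = 44.7 kN/m; ΣN' = 613.2 kN/m; ΣW sinα = 311.9 kN/m
Resisting = 44.7 + 613.2·tan27.0° = 44.7 + 312.4 = 357.2 kN/m
FS = 357.2 / 311.9 = 1.145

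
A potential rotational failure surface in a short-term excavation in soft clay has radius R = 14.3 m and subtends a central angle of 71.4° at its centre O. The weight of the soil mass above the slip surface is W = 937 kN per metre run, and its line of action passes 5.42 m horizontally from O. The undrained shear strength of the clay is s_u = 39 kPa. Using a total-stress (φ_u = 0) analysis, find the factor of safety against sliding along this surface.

Taking moments about the centre O, the resisting moment is provided by the undrained shear strength acting along the arc:
Arc length L_a = R·θ = 14.3·(71.4°·π/180) = 14.3·1.2462 = 17.82 m
M_R = s_u·L_a·R = 39·17.82·14.3 = 9938.3 kN·m/m
M_D = W·d = 937·5.42 = 5078.5 kN·m/m
FS = M_R / M_D = 9938.3 / 5078.5 = 1.957

FS = 1.96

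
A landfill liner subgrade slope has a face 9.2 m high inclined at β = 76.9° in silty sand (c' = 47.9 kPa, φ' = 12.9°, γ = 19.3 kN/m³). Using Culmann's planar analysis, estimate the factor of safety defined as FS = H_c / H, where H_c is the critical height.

FS = 1.82

H_c = (4c'/γ) · sinβ cosφ' / [1 − cos(β − φ')]
    = (4·47.9/19.3) · sin76.9°·cos12.9° / [1 − cos64.0°]
    = 9.927 · 0.9494 / 0.5616 = 16.78 m
FS = H_c / H = 16.78 / 9.2 = 1.824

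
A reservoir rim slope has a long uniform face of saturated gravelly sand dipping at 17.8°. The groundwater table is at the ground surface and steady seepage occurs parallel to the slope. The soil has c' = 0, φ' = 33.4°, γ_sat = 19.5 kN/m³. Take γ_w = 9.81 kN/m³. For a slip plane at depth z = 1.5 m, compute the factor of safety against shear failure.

FS = 1.02

With seepage parallel to the slope and the water table at the surface, the effective normal stress on the slip plane uses the buoyant unit weight γ' = γ_sat − γ_w while the driving shear stress uses γ_sat:
FS = [c' + γ' z cos²β tanφ'] / [γ_sat z sinβ cosβ]
(For c' = 0 this reduces to FS = (γ'/γ_sat)·tanφ'/tanβ.)
γ' = 19.5 − 9.81 = 9.69 kN/m³
Numerator = 0.0 + 9.69·1.5·cos²17.8°·tan33.4° = 0.0 + 9.69·1.5·0.9066·0.6594 = 8.688 kPa
Denominator = 19.5·1.5·sin17.8°·cos17.8° = 19.5·1.5·0.3057·0.9521 = 8.514 kPa
FS = 8.688 / 8.514 = 1.021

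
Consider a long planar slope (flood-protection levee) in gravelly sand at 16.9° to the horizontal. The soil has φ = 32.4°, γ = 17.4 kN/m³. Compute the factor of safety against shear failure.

FS = 2.09

For a dry cohesionless infinite slope the factor of safety is FS = tanφ / tanβ.
FS = tan32.4° / tan16.9° = 0.6346 / 0.3038 = 2.089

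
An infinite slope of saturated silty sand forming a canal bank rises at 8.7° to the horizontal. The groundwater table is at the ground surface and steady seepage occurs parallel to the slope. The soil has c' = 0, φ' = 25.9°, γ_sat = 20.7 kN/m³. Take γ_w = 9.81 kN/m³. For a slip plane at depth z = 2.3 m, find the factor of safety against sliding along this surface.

FS = 1.67

With seepage parallel to the slope and the water table at the surface, the effective normal stress on the slip plane uses the buoyant unit weight γ' = γ_sat − γ_w while the driving shear stress uses γ_sat:
FS = [c' + γ' z cos²β tanφ'] / [γ_sat z sinβ cosβ]
(For c' = 0 this reduces to FS = (γ'/γ_sat)·tanφ'/tanβ.)
γ' = 20.7 − 9.81 = 10.89 kN/m³
Numerator = 0.0 + 10.89·2.3·cos²8.7°·tan25.9° = 0.0 + 10.89·2.3·0.9771·0.4856 = 11.884 kPa
Denominator = 20.7·2.3·sin8.7°·cos8.7° = 20.7·2.3·0.1513·0.9885 = 7.119 kPa
FS = 11.884 / 7.119 = 1.669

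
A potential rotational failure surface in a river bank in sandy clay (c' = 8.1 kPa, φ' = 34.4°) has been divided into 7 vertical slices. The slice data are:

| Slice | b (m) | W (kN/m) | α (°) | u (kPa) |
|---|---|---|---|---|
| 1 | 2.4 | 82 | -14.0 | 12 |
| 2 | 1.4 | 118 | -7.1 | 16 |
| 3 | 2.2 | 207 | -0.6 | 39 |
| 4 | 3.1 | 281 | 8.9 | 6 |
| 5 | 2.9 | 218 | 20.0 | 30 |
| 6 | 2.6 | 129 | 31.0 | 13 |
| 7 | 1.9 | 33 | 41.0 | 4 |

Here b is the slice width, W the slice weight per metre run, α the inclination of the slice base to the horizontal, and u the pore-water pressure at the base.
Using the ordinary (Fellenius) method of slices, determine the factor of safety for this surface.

FS = 3.77

Ordinary method of slices: FS = Σ[c'·Δl_i + (W_i cosα_i − u_i·Δl_i)·tanφ'] / Σ W_i sinα_i, with Δl_i = b_i / cosα_i.
Slice 1: Δl = 2.4/cos(-14.0°) = 2.473 m; N'_1 = 82·cos(-14.0°) − 12·2.473 = 49.9; c'Δl = 20.04; W sinα = -19.8
Slice 2: Δl = 1.4/cos(-7.1°) = 1.411 m; N'_2 = 118·cos(-7.1°) − 16·1.411 = 94.5; c'Δl = 11.43; W sinα = -14.6
Slice 3: Δl = 2.2/cos(-0.6°) = 2.200 m; N'_3 = 207·cos(-0.6°) − 39·2.200 = 121.2; c'Δl = 17.82; W sinα = -2.2
Slice 4: Δl = 3.1/cos8.9° = 3.138 m; N'_4 = 281·cos8.9° − 6·3.138 = 258.8; c'Δl = 25.42; W sinα = 43.5
Slice 5: Δl = 2.9/cos20.0° = 3.086 m; N'_5 = 218·cos20.0° − 30·3.086 = 112.3; c'Δl = 25.00; W sinα = 74.6
Slice 6: Δl = 2.6/cos31.0° = 3.033 m; N'_6 = 129·cos31.0° − 13·3.033 = 71.1; c'Δl = 24.57; W sinα = 66.4
Slice 7: Δl = 1.9/cos41.0° = 2.518 m; N'_7 = 33·cos41.0° − 4·2.518 = 14.8; c'Δl = 20.39; W sinα = 21.6
Σc'Δl = 144.7 kN/m; ΣN' = 722.6 kN/m; ΣW sinα = 169.5 kN/m
Resisting = 144.7 + 722.6·tan34.4° = 144.7 + 494.8 = 639.5 kN/m
FS = 639.5 / 169.5 = 3.772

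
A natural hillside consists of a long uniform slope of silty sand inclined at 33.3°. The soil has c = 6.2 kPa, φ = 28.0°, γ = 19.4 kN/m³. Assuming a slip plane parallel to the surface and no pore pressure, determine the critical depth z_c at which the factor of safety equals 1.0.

Setting FS = 1.00 in FS = [c + γz cos²β tanφ] / [γz sinβ cosβ] and solving for z:
z = c / [γ cosβ (FS·sinβ − cosβ·tanφ)]
  = 6.2 / [19.4·cos33.3°·(1.00·sin33.3° − cos33.3°·tan28.0°)]
  = 6.2 / [19.4·0.8358·(1.00·0.5490 − 0.8358·0.5317)]
  = 6.2 / 1.6963 = 3.655 m

z_c = 3.65 m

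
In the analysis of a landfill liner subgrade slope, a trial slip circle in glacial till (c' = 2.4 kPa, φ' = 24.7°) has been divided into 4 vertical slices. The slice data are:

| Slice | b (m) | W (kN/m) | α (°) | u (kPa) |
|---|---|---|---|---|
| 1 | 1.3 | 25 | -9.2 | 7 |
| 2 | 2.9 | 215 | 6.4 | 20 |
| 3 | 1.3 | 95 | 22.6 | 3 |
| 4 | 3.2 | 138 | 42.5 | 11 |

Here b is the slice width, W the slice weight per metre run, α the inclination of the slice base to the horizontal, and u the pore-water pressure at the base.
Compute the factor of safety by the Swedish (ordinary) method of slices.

FS = 1.11

Ordinary method of slices: FS = Σ[c'·Δl_i + (W_i cosα_i − u_i·Δl_i)·tanφ'] / Σ W_i sinα_i, with Δl_i = b_i / cosα_i.
Slice 1: Δl = 1.3/cos(-9.2°) = 1.317 m; N'_1 = 25·cos(-9.2°) − 7·1.317 = 15.5; c'Δl = 3.16; W sinα = -4.0
Slice 2: Δl = 2.9/cos6.4° = 2.918 m; N'_2 = 215·cos6.4° − 20·2.918 = 155.3; c'Δl = 7.00; W sinα = 24.0
Slice 3: Δl = 1.3/cos22.6° = 1.408 m; N'_3 = 95·cos22.6° − 3·1.408 = 83.5; c'Δl = 3.38; W sinα = 36.5
Slice 4: Δl = 3.2/cos42.5° = 4.340 m; N'_4 = 138·cos42.5° − 11·4.340 = 54.0; c'Δl = 10.42; W sinα = 93.2
Σc'Δl = 24.0 kN/m; ΣN' = 308.2 kN/m; ΣW sinα = 149.7 kN/m
Resisting = 24.0 + 308.2·tan24.7° = 24.0 + 141.8 = 165.7 kN/m
FS = 165.7 / 149.7 = 1.107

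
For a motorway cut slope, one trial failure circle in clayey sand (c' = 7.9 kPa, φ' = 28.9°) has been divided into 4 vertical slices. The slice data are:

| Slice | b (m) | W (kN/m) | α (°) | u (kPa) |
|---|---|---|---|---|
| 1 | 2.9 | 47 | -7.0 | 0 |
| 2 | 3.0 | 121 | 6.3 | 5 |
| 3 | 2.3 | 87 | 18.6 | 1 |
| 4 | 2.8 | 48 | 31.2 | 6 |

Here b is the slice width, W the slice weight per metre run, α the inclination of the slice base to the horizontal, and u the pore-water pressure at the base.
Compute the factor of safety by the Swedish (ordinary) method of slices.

Ordinary method of slices: FS = Σ[c'·Δl_i + (W_i cosα_i − u_i·Δl_i)·tanφ'] / Σ W_i sinα_i, with Δl_i = b_i / cosα_i.
Slice 1: Δl = 2.9/cos(-7.0°) = 2.922 m; N'_1 = 47·cos(-7.0°) − 0·2.922 = 46.6; c'Δl = 23.08; W sinα = -5.7
Slice 2: Δl = 3.0/cos6.3° = 3.018 m; N'_2 = 121·cos6.3° − 5·3.018 = 105.2; c'Δl = 23.84; W sinα = 13.3
Slice 3: Δl = 2.3/cos18.6° = 2.427 m; N'_3 = 87·cos18.6° − 1·2.427 = 80.0; c'Δl = 19.17; W sinα = 27.7
Slice 4: Δl = 2.8/cos31.2° = 3.273 m; N'_4 = 48·cos31.2° − 6·3.273 = 21.4; c'Δl = 25.86; W sinα = 24.9
Σc'Δl = 92.0 kN/m; ΣN' = 253.3 kN/m; ΣW sinα = 60.2 kN/m
Resisting = 92.0 + 253.3·tan28.9° = 92.0 + 139.8 = 231.8 kN/m
FS = 231.8 / 60.2 = 3.852

FS = 3.85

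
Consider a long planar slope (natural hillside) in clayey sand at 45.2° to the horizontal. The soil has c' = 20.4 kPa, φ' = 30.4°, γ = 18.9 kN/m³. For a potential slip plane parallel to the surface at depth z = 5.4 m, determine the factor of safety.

FS = 0.98

For an infinite slope with a slip plane parallel to the surface (no pore pressure): FS = [c' + γz cos²β tanφ'] / [γz sinβ cosβ].
γz = 18.9·5.4 = 102.06 kN/m²
Numerator = 20.4 + 102.06·cos²45.2°·tan30.4° = 20.4 + 102.06·0.4965·0.5867 = 50.130 kPa
Denominator = 102.06·sin45.2°·cos45.2° = 102.06·0.7096·0.7046 = 51.029 kPa
FS = 50.130 / 51.029 = 0.982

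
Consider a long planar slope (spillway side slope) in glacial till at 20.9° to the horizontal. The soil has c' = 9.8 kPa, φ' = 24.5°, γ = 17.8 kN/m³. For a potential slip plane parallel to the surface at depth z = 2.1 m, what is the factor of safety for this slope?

For an infinite slope with a slip plane parallel to the surface (no pore pressure): FS = [c' + γz cos²β tanφ'] / [γz sinβ cosβ].
γz = 17.8·2.1 = 37.38 kN/m²
Numerator = 9.8 + 37.38·cos²20.9°·tan24.5° = 9.8 + 37.38·0.8727·0.4557 = 24.667 kPa
Denominator = 37.38·sin20.9°·cos20.9° = 37.38·0.3567·0.9342 = 12.457 kPa
FS = 24.667 / 12.457 = 1.980

FS = 1.98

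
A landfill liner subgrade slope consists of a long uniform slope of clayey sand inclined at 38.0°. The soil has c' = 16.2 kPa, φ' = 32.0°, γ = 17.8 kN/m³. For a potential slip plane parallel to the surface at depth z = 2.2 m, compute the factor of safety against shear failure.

FS = 1.65

For an infinite slope with a slip plane parallel to the surface (no pore pressure): FS = [c' + γz cos²β tanφ'] / [γz sinβ cosβ].
γz = 17.8·2.2 = 39.16 kN/m²
Numerator = 16.2 + 39.16·cos²38.0°·tan32.0° = 16.2 + 39.16·0.6210·0.6249 = 31.395 kPa
Denominator = 39.16·sin38.0°·cos38.0° = 39.16·0.6157·0.7880 = 18.998 kPa
FS = 31.395 / 18.998 = 1.653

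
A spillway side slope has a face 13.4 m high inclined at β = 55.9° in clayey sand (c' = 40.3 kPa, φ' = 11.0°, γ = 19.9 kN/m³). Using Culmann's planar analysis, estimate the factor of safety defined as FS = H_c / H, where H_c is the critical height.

FS = 1.68

H_c = (4c'/γ) · sinβ cosφ' / [1 − cos(β − φ')]
    = (4·40.3/19.9) · sin55.9°·cos11.0° / [1 − cos44.9°]
    = 8.101 · 0.8128 / 0.2917 = 22.58 m
FS = H_c / H = 22.58 / 13.4 = 1.685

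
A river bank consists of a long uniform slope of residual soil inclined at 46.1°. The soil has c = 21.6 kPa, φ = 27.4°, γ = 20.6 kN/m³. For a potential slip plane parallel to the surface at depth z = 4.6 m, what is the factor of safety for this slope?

FS = 0.96

For an infinite slope with a slip plane parallel to the surface (no pore pressure): FS = [c + γz cos²β tanφ] / [γz sinβ cosβ].
γz = 20.6·4.6 = 94.76 kN/m²
Numerator = 21.6 + 94.76·cos²46.1°·tan27.4° = 21.6 + 94.76·0.4808·0.5184 = 45.217 kPa
Denominator = 94.76·sin46.1°·cos46.1° = 94.76·0.7206·0.6934 = 47.345 kPa
FS = 45.217 / 47.345 = 0.955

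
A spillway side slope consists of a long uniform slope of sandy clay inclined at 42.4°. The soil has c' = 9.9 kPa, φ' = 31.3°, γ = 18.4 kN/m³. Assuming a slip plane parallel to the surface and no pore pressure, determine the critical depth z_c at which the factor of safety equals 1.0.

z_c = 3.23 m

Setting FS = 1.00 in FS = [c' + γz cos²β tanφ'] / [γz sinβ cosβ] and solving for z:
z = c' / [γ cosβ (FS·sinβ − cosβ·tanφ')]
  = 9.9 / [18.4·cos42.4°·(1.00·sin42.4° − cos42.4°·tan31.3°)]
  = 9.9 / [18.4·0.7385·(1.00·0.6743 − 0.7385·0.6080)]
  = 9.9 / 3.0615 = 3.234 m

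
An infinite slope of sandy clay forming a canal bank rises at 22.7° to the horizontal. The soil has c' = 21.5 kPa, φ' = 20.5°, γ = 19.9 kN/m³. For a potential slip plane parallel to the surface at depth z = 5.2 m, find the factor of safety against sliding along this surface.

For an infinite slope with a slip plane parallel to the surface (no pore pressure): FS = [c' + γz cos²β tanφ'] / [γz sinβ cosβ].
γz = 19.9·5.2 = 103.48 kN/m²
Numerator = 21.5 + 103.48·cos²22.7°·tan20.5° = 21.5 + 103.48·0.8511·0.3739 = 54.428 kPa
Denominator = 103.48·sin22.7°·cos22.7° = 103.48·0.3859·0.9225 = 36.840 kPa
FS = 54.428 / 36.840 = 1.477

FS = 1.48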